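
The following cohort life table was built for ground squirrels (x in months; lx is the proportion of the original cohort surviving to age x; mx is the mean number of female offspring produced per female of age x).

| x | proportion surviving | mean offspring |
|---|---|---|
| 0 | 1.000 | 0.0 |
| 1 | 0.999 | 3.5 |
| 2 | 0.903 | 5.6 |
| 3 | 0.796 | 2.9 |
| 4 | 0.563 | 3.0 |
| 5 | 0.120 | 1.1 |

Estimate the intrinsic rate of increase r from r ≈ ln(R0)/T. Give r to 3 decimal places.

R0 = Σ lx·mx = 0 + 3.4965 + 5.0568 + 2.3084 + 1.689 + 0.132 = 12.6827
Σ x·lx·mx = 27.9513; T = 27.9513/12.6827 = 2.20389…
r ≈ ln(R0)/T = ln(12.6827)/2.20389… = 1.15261… → 1.153

1.153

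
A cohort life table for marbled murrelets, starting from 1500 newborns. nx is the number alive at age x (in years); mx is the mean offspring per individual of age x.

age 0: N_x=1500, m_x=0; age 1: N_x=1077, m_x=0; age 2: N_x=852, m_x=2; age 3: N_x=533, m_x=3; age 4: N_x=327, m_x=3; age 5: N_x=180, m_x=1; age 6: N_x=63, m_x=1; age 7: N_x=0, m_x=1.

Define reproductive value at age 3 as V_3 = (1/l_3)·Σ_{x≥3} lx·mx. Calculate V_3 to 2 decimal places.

lx = nx/n0 = nx/1500: 1, 0.718, 0.568, 0.35533…, 0.218, 0.12, 0.042, 0
lx·mx for x ≥ 3: 1.066…, 0.654, 0.12, 0.042, 0 → sum = 1.882…
V_3 = 1.882… / l_3 = 1.882… / 0.355333… = 5.296435… → 5.30

5.30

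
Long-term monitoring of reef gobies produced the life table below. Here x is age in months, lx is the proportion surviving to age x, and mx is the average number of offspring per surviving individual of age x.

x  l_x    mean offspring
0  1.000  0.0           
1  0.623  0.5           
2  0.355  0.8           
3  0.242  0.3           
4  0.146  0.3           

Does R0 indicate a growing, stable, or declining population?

declining

R0 = Σ lx·mx = 0 + 0.3115 + 0.284 + 0.0726 + 0.0438 = 0.7119
R0 < 1, so the population is declining.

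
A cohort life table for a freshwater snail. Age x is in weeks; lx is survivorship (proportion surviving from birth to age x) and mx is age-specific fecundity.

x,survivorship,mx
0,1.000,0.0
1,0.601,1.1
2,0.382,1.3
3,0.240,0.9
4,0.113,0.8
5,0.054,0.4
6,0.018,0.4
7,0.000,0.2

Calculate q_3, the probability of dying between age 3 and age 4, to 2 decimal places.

q_3 = (l_3 − l_4) / l_3 = (0.24 − 0.113) / 0.24
     = 0.127 / 0.24 = 0.529167… → 0.53

0.53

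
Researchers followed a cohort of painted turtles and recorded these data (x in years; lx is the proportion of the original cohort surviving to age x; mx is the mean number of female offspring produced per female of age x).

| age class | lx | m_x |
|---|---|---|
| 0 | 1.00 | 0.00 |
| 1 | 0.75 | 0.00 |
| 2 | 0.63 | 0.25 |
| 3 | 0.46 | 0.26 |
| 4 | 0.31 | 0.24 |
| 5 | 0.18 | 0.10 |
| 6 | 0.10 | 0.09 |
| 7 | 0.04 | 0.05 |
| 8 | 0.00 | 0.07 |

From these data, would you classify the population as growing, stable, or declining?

R0 = Σ lx·mx = 0 + 0 + 0.1575 + 0.1196 + 0.0744 + 0.018 + 0.009 + 0.002 + 0 = 0.3805
R0 < 1, so the population is declining.

declining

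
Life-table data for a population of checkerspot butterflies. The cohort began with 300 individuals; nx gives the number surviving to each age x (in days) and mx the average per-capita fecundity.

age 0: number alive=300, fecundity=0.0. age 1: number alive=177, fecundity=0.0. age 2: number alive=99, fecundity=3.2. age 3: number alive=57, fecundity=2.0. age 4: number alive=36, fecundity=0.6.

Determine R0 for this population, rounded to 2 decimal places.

1.51

lx = nx/n0 = nx/300: 1, 0.59, 0.33, 0.19, 0.12
lx·mx by age: 0, 0, 1.056, 0.38, 0.072
R0 = Σ lx·mx = 1.508 → 1.51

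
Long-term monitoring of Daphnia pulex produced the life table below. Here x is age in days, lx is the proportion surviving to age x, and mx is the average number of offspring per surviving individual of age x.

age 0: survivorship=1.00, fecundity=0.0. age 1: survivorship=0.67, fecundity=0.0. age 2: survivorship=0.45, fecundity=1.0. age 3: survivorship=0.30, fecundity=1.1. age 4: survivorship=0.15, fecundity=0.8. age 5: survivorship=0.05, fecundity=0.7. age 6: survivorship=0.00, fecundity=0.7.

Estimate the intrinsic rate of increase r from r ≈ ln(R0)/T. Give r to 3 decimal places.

-0.025

R0 = Σ lx·mx = 0 + 0 + 0.45 + 0.33 + 0.12 + 0.035 + 0 = 0.935
Σ x·lx·mx = 2.545; T = 2.545/0.935 = 2.72193…
r ≈ ln(R0)/T = ln(0.935)/2.72193… = -0.02469… → -0.025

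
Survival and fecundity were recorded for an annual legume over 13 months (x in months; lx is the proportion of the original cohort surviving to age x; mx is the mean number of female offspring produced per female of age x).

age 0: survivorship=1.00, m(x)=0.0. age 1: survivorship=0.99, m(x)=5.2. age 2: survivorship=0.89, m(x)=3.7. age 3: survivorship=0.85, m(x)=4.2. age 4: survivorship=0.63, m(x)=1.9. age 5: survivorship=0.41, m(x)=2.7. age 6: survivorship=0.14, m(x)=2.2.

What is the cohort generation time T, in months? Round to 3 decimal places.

lx·mx: 0, 5.148, 3.293, 3.57, 1.197, 1.107, 0.308 → R0 = 14.623
x·lx·mx: 0, 5.148, 6.586, 10.71, 4.788, 5.535, 1.848 → Σ = 34.615
T = 34.615 / 14.623 = 2.367161… → 2.367

2.367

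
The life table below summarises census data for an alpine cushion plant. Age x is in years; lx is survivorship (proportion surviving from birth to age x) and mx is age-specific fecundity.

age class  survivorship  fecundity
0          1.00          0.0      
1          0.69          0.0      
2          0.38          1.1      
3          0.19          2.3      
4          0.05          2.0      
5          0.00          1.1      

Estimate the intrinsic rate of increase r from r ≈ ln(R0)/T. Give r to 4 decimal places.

R0 = Σ lx·mx = 0 + 0 + 0.418 + 0.437 + 0.1 + 0 = 0.955
Σ x·lx·mx = 2.547; T = 2.547/0.955 = 2.66702…
r ≈ ln(R0)/T = ln(0.955)/2.66702… = -0.017264… → -0.0173

-0.0173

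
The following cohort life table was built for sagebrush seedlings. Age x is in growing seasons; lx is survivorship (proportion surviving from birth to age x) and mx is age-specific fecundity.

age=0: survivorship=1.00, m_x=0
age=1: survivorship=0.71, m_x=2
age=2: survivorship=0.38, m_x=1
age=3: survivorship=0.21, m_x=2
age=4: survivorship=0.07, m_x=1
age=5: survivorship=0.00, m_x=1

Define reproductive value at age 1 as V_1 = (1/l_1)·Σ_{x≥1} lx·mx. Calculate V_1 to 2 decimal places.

lx·mx for x ≥ 1: 1.42, 0.38, 0.42, 0.07, 0 → sum = 2.29
V_1 = 2.29 / l_1 = 2.29 / 0.71 = 3.225352… → 3.23

3.23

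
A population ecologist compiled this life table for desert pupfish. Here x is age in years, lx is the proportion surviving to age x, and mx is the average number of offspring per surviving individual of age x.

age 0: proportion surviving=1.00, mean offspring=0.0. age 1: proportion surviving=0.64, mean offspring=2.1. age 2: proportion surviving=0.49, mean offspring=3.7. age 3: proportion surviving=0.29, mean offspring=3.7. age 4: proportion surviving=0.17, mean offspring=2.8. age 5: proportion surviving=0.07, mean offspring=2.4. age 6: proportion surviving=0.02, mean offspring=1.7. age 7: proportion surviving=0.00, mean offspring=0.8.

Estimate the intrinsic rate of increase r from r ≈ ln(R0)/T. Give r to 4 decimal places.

0.7011

R0 = Σ lx·mx = 0 + 1.344 + 1.813 + 1.073 + 0.476 + 0.168 + 0.034 + 0 = 4.908
Σ x·lx·mx = 11.137; T = 11.137/4.908 = 2.26915…
r ≈ ln(R0)/T = ln(4.908)/2.26915… = 0.701084… → 0.7011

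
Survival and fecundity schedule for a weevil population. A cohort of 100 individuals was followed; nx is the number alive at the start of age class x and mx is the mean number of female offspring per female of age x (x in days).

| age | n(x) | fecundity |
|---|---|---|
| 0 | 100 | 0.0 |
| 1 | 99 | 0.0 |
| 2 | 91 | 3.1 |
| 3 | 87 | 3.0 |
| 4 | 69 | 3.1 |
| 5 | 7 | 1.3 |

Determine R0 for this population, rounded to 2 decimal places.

lx = nx/n0 = nx/100: 1, 0.99, 0.91, 0.87, 0.69, 0.07
lx·mx by age: 0, 0, 2.821, 2.61, 2.139, 0.091
R0 = Σ lx·mx = 7.661 → 7.66

7.66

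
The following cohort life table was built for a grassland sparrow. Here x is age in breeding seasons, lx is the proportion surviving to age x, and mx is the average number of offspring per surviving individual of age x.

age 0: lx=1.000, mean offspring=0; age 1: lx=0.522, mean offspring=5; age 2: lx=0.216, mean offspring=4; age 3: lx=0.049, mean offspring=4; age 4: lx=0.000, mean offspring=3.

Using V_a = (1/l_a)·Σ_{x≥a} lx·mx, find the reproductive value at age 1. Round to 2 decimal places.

lx·mx for x ≥ 1: 2.61, 0.864, 0.196, 0 → sum = 3.67
V_1 = 3.67 / l_1 = 3.67 / 0.522 = 7.030651… → 7.03

7.03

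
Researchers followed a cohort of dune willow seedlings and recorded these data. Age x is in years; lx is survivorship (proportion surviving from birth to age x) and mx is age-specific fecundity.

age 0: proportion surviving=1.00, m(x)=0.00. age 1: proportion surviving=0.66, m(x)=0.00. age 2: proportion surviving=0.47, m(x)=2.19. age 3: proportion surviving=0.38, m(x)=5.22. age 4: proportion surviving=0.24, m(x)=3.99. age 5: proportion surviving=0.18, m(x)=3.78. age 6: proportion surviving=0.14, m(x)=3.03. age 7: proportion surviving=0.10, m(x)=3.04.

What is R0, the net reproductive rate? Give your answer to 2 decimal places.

lx·mx by age: 0, 0, 1.0293, 1.9836, 0.9576, 0.6804, 0.4242, 0.304
R0 = Σ lx·mx = 5.3791 → 5.38

5.38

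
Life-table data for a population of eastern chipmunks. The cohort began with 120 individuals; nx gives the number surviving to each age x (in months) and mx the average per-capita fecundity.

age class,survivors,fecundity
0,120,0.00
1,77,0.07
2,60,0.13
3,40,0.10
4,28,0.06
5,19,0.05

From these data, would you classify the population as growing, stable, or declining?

declining

lx = nx/n0 = nx/120: 1, 0.64167…, 0.5, 0.33333…, 0.23333…, 0.15833…
R0 = Σ lx·mx = 0 + 0.044917… + 0.065 + 0.033333… + 0.014… + 0.007917… = 0.165167…
R0 < 1, so the population is declining.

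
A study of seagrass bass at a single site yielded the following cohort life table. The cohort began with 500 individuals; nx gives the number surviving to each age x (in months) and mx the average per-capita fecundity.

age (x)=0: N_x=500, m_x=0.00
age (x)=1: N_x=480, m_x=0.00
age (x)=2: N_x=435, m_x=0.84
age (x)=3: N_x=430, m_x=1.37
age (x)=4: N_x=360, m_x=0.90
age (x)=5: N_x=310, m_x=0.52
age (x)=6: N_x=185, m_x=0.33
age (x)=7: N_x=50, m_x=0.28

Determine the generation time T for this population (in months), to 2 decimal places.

lx = nx/n0 = nx/500: 1, 0.96, 0.87, 0.86, 0.72, 0.62, 0.37, 0.1
lx·mx: 0, 0, 0.7308, 1.1782, 0.648, 0.3224, 0.1221, 0.028 → R0 = 3.0295
x·lx·mx: 0, 0, 1.4616, 3.5346, 2.592, 1.612, 0.7326, 0.196 → Σ = 10.1288
T = 10.1288 / 3.0295 = 3.34339… → 3.34

3.34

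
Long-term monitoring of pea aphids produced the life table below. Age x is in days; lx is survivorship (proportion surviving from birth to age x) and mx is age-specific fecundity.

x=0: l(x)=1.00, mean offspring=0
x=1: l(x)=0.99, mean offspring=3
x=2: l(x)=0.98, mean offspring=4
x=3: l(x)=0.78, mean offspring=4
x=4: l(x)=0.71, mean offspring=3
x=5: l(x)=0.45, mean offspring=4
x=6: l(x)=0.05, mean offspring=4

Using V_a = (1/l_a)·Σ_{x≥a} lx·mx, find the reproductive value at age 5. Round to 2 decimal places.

lx·mx for x ≥ 5: 1.8, 0.2 → sum = 2
V_5 = 2 / l_5 = 2 / 0.45 = 4.444444… → 4.44

4.44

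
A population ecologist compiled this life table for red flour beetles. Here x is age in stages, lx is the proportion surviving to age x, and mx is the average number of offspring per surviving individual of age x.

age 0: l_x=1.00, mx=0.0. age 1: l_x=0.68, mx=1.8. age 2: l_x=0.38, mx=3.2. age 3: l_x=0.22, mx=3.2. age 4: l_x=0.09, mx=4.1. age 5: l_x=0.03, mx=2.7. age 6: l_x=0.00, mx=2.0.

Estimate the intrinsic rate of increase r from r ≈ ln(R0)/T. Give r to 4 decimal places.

R0 = Σ lx·mx = 0 + 1.224 + 1.216 + 0.704 + 0.369 + 0.081 + 0 = 3.594
Σ x·lx·mx = 7.649; T = 7.649/3.594 = 2.12827…
r ≈ ln(R0)/T = ln(3.594)/2.12827… = 0.601083… → 0.6011

0.6011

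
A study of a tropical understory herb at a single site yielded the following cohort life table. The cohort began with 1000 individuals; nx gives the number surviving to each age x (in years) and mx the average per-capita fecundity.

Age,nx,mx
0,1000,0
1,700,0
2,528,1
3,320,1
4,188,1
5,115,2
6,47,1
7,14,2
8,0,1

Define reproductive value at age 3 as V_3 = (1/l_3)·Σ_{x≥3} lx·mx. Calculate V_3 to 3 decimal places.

lx = nx/n0 = nx/1000: 1, 0.7, 0.528, 0.32, 0.188, 0.115, 0.047, 0.014, 0
lx·mx for x ≥ 3: 0.32, 0.188, 0.23, 0.047, 0.028, 0 → sum = 0.813
V_3 = 0.813 / l_3 = 0.813 / 0.32 = 2.540625 → 2.541

2.541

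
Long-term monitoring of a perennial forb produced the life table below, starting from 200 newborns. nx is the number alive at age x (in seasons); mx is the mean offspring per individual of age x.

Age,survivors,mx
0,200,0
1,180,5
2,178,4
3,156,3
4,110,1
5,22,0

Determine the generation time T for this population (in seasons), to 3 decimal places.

1.903

lx = nx/n0 = nx/200: 1, 0.9, 0.89, 0.78, 0.55, 0.11
lx·mx: 0, 4.5, 3.56, 2.34, 0.55, 0 → R0 = 10.95
x·lx·mx: 0, 4.5, 7.12, 7.02, 2.2, 0 → Σ = 20.84
T = 20.84 / 10.95 = 1.903196… → 1.903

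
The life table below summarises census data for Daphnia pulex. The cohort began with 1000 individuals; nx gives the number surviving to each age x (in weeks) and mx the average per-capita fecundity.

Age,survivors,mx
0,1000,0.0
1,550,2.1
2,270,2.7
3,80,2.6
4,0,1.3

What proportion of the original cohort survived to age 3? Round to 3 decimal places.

l_3 = n_3/n_0 = 80/1000 = 0.08 → 0.080

0.080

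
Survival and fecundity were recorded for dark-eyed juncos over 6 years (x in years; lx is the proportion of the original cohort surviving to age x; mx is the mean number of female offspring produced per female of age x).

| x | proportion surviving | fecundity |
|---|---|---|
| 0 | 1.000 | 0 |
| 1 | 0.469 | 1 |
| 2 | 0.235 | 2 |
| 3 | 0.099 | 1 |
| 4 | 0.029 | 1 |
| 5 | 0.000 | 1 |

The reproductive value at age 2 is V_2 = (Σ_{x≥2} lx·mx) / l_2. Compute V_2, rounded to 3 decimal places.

lx·mx for x ≥ 2: 0.47, 0.099, 0.029, 0 → sum = 0.598
V_2 = 0.598 / l_2 = 0.598 / 0.235 = 2.544681… → 2.545

2.545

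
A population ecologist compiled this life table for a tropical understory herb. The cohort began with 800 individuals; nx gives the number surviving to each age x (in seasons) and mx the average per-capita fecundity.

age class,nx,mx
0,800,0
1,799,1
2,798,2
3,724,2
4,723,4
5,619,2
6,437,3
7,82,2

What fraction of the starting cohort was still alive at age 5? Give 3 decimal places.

l_5 = n_5/n_0 = 619/800 = 0.77375 → 0.774

0.774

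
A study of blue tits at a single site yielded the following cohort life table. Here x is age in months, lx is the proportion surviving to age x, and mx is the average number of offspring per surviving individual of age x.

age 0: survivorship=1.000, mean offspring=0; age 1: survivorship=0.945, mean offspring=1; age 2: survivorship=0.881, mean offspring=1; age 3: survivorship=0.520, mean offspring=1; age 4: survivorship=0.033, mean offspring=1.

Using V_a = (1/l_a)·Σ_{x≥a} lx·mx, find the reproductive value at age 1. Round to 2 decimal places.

lx·mx for x ≥ 1: 0.945, 0.881, 0.52, 0.033 → sum = 2.379
V_1 = 2.379 / l_1 = 2.379 / 0.945 = 2.51746… → 2.52

2.52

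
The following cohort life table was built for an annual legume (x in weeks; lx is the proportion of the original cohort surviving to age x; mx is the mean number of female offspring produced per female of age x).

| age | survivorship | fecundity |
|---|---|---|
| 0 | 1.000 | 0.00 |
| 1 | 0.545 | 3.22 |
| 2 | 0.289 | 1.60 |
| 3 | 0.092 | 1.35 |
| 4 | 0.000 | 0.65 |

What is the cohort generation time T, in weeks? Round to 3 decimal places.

lx·mx: 0, 1.7549, 0.4624, 0.1242, 0 → R0 = 2.3415
x·lx·mx: 0, 1.7549, 0.9248, 0.3726, 0 → Σ = 3.0523
T = 3.0523 / 2.3415 = 1.303566… → 1.304

1.304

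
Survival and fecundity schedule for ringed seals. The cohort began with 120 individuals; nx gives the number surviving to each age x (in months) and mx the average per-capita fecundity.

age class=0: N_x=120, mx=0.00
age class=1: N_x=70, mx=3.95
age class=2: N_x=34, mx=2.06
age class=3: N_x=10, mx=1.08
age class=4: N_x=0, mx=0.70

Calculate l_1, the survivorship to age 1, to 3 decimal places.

l_1 = n_1/n_0 = 70/120 = 0.583333… → 0.583

0.583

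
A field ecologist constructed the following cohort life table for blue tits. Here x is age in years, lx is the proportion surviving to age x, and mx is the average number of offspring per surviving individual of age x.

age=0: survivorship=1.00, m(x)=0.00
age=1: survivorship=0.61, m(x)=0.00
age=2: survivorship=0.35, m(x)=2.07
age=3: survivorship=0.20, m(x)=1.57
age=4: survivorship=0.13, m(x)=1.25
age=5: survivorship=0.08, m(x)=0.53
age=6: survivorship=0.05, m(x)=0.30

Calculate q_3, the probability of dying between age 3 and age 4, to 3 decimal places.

0.350

q_3 = (l_3 − l_4) / l_3 = (0.2 − 0.13) / 0.2
     = 0.07 / 0.2 = 0.35 → 0.350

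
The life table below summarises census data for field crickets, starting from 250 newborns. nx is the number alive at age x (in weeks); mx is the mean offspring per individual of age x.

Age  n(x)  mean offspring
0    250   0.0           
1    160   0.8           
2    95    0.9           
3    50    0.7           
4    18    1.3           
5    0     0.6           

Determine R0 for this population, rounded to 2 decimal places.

lx = nx/n0 = nx/250: 1, 0.64, 0.38, 0.2, 0.072, 0
lx·mx by age: 0, 0.512, 0.342, 0.14, 0.0936, 0
R0 = Σ lx·mx = 1.0876 → 1.09

1.09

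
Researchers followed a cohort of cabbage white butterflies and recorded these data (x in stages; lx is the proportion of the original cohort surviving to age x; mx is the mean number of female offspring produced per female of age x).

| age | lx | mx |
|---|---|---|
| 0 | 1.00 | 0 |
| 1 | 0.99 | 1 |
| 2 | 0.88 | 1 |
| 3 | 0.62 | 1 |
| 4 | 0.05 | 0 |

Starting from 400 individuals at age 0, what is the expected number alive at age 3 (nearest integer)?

Expected survivors = N0 · l_3 = 400 × 0.62 = 248 → 248

248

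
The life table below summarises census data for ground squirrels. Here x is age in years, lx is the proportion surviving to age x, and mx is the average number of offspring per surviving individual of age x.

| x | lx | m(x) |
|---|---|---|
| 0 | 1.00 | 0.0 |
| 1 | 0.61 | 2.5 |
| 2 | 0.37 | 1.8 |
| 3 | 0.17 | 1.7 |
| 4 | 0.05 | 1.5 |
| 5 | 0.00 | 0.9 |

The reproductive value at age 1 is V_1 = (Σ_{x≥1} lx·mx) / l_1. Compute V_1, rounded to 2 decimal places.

4.19

lx·mx for x ≥ 1: 1.525, 0.666, 0.289, 0.075, 0 → sum = 2.555
V_1 = 2.555 / l_1 = 2.555 / 0.61 = 4.188525… → 4.19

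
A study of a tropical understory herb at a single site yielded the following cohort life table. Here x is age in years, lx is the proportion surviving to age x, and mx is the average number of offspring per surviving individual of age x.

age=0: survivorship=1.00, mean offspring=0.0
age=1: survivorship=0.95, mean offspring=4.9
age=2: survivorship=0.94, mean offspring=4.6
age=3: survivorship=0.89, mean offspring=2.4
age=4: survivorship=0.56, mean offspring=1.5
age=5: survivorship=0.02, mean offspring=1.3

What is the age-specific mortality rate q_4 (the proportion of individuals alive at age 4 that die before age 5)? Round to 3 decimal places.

q_4 = (l_4 − l_5) / l_4 = (0.56 − 0.02) / 0.56
     = 0.54 / 0.56 = 0.964286… → 0.964

0.964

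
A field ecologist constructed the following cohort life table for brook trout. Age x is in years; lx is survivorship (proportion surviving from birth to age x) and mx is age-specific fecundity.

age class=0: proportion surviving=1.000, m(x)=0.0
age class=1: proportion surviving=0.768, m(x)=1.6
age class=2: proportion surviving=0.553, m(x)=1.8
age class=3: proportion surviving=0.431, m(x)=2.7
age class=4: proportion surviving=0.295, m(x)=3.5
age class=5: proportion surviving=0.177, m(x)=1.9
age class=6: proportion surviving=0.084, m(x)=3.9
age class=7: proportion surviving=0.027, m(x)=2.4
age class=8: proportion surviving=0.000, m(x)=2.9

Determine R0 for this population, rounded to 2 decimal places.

lx·mx by age: 0, 1.2288, 0.9954, 1.1637, 1.0325, 0.3363, 0.3276, 0.0648, 0
R0 = Σ lx·mx = 5.1491 → 5.15

5.15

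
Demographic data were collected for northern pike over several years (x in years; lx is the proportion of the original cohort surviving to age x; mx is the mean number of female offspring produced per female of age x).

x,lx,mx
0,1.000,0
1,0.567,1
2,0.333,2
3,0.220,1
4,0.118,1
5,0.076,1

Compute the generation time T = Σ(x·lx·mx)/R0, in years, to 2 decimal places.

lx·mx: 0, 0.567, 0.666, 0.22, 0.118, 0.076 → R0 = 1.647
x·lx·mx: 0, 0.567, 1.332, 0.66, 0.472, 0.38 → Σ = 3.411
T = 3.411 / 1.647 = 2.071038… → 2.07

2.07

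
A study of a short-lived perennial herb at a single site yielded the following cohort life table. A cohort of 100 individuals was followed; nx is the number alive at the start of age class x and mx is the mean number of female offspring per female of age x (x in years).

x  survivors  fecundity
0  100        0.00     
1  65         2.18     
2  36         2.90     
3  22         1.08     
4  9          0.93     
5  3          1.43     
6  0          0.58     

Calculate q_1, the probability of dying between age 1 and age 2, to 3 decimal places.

lx = nx/n0 = nx/100: 1, 0.65, 0.36, 0.22, 0.09, 0.03, 0
q_1 = (l_1 − l_2) / l_1 = (0.65 − 0.36) / 0.65
     = 0.29 / 0.65 = 0.446154… → 0.446

0.446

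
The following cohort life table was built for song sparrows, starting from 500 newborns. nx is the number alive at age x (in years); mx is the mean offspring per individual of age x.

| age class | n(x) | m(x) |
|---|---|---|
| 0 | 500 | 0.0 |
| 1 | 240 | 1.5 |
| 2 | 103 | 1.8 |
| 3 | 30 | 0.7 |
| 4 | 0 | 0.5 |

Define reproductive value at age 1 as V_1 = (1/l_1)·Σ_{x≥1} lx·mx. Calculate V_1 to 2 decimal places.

2.36

lx = nx/n0 = nx/500: 1, 0.48, 0.206, 0.06, 0
lx·mx for x ≥ 1: 0.72, 0.3708, 0.042, 0 → sum = 1.1328
V_1 = 1.1328 / l_1 = 1.1328 / 0.48 = 2.36 → 2.36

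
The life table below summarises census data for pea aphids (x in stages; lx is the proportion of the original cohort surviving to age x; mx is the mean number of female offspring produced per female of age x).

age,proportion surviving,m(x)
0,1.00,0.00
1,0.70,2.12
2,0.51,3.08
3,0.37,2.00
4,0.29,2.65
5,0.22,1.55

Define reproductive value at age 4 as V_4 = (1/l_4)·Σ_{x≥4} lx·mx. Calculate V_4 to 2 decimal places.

3.83

lx·mx for x ≥ 4: 0.7685, 0.341 → sum = 1.1095
V_4 = 1.1095 / l_4 = 1.1095 / 0.29 = 3.825862… → 3.83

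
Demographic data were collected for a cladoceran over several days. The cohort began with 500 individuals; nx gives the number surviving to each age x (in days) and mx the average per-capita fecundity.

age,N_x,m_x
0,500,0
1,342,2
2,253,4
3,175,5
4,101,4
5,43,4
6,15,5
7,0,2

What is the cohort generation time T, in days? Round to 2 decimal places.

lx = nx/n0 = nx/500: 1, 0.684, 0.506, 0.35, 0.202, 0.086, 0.03, 0
lx·mx: 0, 1.368, 2.024, 1.75, 0.808, 0.344, 0.15, 0 → R0 = 6.444
x·lx·mx: 0, 1.368, 4.048, 5.25, 3.232, 1.72, 0.9, 0 → Σ = 16.518
T = 16.518 / 6.444 = 2.563315… → 2.56

2.56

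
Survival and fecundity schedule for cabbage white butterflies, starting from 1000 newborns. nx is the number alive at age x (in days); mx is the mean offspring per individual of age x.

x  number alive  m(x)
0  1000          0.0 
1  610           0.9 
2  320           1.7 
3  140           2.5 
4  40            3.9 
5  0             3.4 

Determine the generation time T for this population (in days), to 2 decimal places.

2.07

lx = nx/n0 = nx/1000: 1, 0.61, 0.32, 0.14, 0.04, 0
lx·mx: 0, 0.549, 0.544, 0.35, 0.156, 0 → R0 = 1.599
x·lx·mx: 0, 0.549, 1.088, 1.05, 0.624, 0 → Σ = 3.311
T = 3.311 / 1.599 = 2.070669… → 2.07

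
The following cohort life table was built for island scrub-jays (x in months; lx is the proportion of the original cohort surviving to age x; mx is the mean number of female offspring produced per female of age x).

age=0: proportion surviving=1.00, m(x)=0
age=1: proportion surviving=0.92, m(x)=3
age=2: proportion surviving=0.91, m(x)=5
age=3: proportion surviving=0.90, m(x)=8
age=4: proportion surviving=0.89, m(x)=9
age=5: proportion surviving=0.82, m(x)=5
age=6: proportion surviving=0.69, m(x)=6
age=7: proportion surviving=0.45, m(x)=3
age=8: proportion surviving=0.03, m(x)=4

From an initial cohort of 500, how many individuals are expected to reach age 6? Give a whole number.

Expected survivors = N0 · l_6 = 500 × 0.69 = 345 → 345

345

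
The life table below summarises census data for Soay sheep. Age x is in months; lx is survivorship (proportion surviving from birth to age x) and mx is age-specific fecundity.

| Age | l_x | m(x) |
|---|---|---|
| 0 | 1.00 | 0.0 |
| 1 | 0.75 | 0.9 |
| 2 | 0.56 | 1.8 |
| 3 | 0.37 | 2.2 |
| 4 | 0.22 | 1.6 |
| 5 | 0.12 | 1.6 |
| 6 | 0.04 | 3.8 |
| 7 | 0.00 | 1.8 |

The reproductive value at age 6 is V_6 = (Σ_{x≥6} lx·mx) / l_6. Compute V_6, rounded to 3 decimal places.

3.800

lx·mx for x ≥ 6: 0.152, 0 → sum = 0.152
V_6 = 0.152 / l_6 = 0.152 / 0.04 = 3.8 → 3.800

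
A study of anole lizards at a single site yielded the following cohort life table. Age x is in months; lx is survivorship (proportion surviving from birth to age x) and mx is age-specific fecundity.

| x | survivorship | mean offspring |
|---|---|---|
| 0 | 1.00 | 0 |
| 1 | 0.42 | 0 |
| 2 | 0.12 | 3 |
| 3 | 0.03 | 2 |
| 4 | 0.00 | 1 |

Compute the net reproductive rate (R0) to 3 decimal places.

lx·mx by age: 0, 0, 0.36, 0.06, 0
R0 = Σ lx·mx = 0.42 → 0.420

0.420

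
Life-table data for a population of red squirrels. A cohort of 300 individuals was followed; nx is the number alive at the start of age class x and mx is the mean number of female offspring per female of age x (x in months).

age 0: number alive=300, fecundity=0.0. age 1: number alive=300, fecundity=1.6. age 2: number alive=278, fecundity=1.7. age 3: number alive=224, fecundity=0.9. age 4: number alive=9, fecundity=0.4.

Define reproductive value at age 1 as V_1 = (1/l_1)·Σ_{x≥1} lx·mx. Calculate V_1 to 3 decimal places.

lx = nx/n0 = nx/300: 1, 1, 0.92667…, 0.74667…, 0.03
lx·mx for x ≥ 1: 1.6, 1.575333…, 0.672…, 0.012 → sum = 3.859333…
V_1 = 3.859333… / l_1 = 3.859333… / 1 = 3.859333… → 3.859

3.859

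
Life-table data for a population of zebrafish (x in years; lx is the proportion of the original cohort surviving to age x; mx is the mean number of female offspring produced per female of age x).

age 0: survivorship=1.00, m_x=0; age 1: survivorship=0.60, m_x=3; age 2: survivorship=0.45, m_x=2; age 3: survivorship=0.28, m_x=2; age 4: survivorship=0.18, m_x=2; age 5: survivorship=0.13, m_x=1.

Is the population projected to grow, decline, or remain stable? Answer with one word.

R0 = Σ lx·mx = 0 + 1.8 + 0.9 + 0.56 + 0.36 + 0.13 = 3.75
R0 > 1, so the population is growing.

growing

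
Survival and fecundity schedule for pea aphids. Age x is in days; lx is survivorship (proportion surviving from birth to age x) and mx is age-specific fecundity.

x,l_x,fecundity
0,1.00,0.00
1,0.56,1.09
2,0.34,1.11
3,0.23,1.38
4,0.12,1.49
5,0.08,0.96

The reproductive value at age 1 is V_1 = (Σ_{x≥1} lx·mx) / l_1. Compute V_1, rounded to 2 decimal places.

lx·mx for x ≥ 1: 0.6104, 0.3774, 0.3174, 0.1788, 0.0768 → sum = 1.5608
V_1 = 1.5608 / l_1 = 1.5608 / 0.56 = 2.787143… → 2.79

2.79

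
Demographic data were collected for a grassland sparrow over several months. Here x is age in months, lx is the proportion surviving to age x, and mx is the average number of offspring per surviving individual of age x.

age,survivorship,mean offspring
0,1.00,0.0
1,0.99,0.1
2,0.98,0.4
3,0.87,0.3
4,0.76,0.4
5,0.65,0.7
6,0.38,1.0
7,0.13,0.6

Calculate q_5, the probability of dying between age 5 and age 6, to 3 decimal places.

q_5 = (l_5 − l_6) / l_5 = (0.65 − 0.38) / 0.65
     = 0.27 / 0.65 = 0.415385… → 0.415

0.415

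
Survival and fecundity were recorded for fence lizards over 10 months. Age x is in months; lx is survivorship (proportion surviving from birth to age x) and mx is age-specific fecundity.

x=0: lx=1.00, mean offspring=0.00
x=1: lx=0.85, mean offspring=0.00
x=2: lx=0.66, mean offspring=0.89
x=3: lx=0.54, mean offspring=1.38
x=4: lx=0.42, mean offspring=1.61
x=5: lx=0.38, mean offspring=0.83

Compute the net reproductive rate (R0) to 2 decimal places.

2.32

lx·mx by age: 0, 0, 0.5874, 0.7452, 0.6762, 0.3154
R0 = Σ lx·mx = 2.3242 → 2.32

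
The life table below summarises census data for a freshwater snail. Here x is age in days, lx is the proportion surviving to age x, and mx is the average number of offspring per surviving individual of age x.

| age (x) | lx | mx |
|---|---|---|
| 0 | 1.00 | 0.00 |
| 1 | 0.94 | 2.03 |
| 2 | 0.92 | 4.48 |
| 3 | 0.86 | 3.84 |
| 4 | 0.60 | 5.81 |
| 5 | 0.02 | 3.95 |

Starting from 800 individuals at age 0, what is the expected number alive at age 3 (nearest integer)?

688

Expected survivors = N0 · l_3 = 800 × 0.86 = 688 → 688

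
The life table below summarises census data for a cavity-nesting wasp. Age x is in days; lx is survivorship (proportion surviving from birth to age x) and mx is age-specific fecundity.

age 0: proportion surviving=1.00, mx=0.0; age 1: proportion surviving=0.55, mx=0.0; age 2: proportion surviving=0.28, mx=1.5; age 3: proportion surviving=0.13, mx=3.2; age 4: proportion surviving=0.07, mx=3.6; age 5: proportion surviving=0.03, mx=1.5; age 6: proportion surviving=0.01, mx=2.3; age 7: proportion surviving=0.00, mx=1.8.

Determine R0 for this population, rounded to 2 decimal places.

1.16

lx·mx by age: 0, 0, 0.42, 0.416, 0.252, 0.045, 0.023, 0
R0 = Σ lx·mx = 1.156 → 1.16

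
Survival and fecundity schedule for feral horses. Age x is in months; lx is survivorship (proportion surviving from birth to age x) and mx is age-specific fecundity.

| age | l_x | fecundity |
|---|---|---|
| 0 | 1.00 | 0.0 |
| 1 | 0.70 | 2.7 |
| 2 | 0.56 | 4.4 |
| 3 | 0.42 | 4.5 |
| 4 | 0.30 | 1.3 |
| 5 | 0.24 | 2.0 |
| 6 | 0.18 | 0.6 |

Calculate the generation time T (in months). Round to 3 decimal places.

2.367

lx·mx: 0, 1.89, 2.464, 1.89, 0.39, 0.48, 0.108 → R0 = 7.222
x·lx·mx: 0, 1.89, 4.928, 5.67, 1.56, 2.4, 0.648 → Σ = 17.096
T = 17.096 / 7.222 = 2.367211… → 2.367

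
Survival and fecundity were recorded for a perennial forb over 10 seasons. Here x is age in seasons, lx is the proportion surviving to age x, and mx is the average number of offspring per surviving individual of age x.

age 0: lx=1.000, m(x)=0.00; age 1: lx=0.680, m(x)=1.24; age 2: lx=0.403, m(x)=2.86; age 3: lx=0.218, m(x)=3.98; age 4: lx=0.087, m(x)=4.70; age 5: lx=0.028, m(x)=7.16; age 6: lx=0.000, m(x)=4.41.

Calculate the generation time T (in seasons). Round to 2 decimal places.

2.42

lx·mx: 0, 0.8432, 1.15258, 0.86764, 0.4089, 0.20048, 0 → R0 = 3.4728
x·lx·mx: 0, 0.8432, 2.30516, 2.60292, 1.6356, 1.0024, 0 → Σ = 8.38928
T = 8.38928 / 3.4728 = 2.415711… → 2.42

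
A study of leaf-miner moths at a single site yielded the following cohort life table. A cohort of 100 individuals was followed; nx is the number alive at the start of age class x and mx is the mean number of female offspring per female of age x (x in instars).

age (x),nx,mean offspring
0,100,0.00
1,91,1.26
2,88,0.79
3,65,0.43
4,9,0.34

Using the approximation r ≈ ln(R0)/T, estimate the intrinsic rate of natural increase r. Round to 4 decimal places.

0.4715

lx = nx/n0 = nx/100: 1, 0.91, 0.88, 0.65, 0.09
R0 = Σ lx·mx = 0 + 1.1466 + 0.6952 + 0.2795 + 0.0306 = 2.1519
Σ x·lx·mx = 3.4979; T = 3.4979/2.1519 = 1.62549…
r ≈ ln(R0)/T = ln(2.1519)/1.62549… = 0.471457… → 0.4715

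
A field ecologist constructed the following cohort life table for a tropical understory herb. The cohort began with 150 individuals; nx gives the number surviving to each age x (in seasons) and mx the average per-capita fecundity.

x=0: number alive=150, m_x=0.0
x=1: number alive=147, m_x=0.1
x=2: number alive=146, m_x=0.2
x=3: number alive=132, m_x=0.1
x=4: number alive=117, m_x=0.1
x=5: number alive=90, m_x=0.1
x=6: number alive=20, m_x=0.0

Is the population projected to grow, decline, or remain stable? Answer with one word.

lx = nx/n0 = nx/150: 1, 0.98, 0.97333…, 0.88, 0.78, 0.6, 0.13333…
R0 = Σ lx·mx = 0 + 0.098 + 0.194667… + 0.088 + 0.078 + 0.06 + 0 = 0.518667…
R0 < 1, so the population is declining.

declining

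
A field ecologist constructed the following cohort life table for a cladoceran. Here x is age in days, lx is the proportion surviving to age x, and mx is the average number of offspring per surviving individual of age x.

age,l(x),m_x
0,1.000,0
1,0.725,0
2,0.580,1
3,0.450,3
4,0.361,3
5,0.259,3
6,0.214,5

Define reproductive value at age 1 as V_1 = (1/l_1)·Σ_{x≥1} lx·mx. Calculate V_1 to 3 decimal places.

lx·mx for x ≥ 1: 0, 0.58, 1.35, 1.083, 0.777, 1.07 → sum = 4.86
V_1 = 4.86 / l_1 = 4.86 / 0.725 = 6.703448… → 6.703

6.703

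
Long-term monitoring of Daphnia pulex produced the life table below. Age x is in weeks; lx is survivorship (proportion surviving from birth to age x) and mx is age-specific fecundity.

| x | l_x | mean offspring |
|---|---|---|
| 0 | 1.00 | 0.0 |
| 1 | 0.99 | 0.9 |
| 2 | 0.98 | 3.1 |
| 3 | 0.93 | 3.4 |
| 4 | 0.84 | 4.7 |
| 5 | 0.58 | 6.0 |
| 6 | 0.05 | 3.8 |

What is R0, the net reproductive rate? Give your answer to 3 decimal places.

lx·mx by age: 0, 0.891, 3.038, 3.162, 3.948, 3.48, 0.19
R0 = Σ lx·mx = 14.709 → 14.709

14.709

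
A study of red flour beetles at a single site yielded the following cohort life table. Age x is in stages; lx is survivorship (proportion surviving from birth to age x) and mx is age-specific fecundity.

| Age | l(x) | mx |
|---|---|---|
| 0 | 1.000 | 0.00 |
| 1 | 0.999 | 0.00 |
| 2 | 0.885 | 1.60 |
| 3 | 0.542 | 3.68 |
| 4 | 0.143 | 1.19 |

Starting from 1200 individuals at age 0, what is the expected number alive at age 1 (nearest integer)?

Expected survivors = N0 · l_1 = 1200 × 0.999 = 1198.8 → 1199

1199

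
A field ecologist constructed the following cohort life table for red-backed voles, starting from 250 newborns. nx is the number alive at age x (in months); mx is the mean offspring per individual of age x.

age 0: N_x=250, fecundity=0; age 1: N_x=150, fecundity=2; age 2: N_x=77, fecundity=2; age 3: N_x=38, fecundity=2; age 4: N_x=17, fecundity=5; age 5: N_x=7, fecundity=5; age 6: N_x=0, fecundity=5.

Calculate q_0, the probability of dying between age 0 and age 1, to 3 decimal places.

lx = nx/n0 = nx/250: 1, 0.6, 0.308, 0.152, 0.068, 0.028, 0
q_0 = (l_0 − l_1) / l_0 = (1 − 0.6) / 1
     = 0.4 / 1 = 0.4 → 0.400

0.400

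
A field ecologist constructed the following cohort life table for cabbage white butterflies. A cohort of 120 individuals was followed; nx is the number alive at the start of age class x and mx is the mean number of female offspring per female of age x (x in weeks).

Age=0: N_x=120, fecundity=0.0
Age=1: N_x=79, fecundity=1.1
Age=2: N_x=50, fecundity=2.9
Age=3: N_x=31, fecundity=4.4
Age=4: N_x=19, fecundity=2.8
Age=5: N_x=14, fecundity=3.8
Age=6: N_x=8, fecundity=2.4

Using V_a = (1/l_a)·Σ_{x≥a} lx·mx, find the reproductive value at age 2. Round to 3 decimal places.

8.140

lx = nx/n0 = nx/120: 1, 0.65833…, 0.41667…, 0.25833…, 0.15833…, 0.11667…, 0.06667…
lx·mx for x ≥ 2: 1.208333…, 1.136667…, 0.443333…, 0.443333…, 0.16… → sum = 3.391667…
V_2 = 3.391667… / l_2 = 3.391667… / 0.416667… = 8.14… → 8.140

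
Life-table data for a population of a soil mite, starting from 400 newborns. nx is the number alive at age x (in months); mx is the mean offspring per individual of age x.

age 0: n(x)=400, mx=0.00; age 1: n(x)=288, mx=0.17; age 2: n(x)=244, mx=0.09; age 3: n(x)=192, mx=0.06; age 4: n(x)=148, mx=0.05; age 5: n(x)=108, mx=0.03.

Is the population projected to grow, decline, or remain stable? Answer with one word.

declining

lx = nx/n0 = nx/400: 1, 0.72, 0.61, 0.48, 0.37, 0.27
R0 = Σ lx·mx = 0 + 0.1224 + 0.0549 + 0.0288 + 0.0185 + 0.0081 = 0.2327
R0 < 1, so the population is declining.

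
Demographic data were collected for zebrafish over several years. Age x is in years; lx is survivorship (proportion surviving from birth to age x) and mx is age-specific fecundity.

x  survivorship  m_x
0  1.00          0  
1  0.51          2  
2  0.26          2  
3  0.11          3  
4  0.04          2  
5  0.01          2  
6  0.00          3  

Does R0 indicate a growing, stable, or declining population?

R0 = Σ lx·mx = 0 + 1.02 + 0.52 + 0.33 + 0.08 + 0.02 + 0 = 1.97
R0 > 1, so the population is growing.

growing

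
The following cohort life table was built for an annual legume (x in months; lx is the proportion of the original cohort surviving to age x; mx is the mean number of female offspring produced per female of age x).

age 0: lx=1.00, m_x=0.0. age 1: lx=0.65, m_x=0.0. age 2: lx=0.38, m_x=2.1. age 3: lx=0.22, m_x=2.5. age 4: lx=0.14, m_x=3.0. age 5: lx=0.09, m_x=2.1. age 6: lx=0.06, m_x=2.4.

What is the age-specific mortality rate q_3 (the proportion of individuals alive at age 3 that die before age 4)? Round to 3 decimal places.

0.364

q_3 = (l_3 − l_4) / l_3 = (0.22 − 0.14) / 0.22
     = 0.08 / 0.22 = 0.363636… → 0.364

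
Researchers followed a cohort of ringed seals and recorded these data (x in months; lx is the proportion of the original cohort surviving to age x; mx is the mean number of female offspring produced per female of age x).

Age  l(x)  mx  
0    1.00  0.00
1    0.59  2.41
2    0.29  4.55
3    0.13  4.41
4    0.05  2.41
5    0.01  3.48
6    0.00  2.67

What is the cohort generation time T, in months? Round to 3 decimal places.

lx·mx: 0, 1.4219, 1.3195, 0.5733, 0.1205, 0.0348, 0 → R0 = 3.47
x·lx·mx: 0, 1.4219, 2.639, 1.7199, 0.482, 0.174, 0 → Σ = 6.4368
T = 6.4368 / 3.47 = 1.854986… → 1.855

1.855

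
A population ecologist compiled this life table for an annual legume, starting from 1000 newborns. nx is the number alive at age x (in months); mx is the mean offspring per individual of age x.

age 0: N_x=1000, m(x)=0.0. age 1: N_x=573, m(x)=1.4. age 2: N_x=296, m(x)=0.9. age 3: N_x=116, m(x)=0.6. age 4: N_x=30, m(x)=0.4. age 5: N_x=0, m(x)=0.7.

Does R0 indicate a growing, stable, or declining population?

lx = nx/n0 = nx/1000: 1, 0.573, 0.296, 0.116, 0.03, 0
R0 = Σ lx·mx = 0 + 0.8022 + 0.2664 + 0.0696 + 0.012 + 0 = 1.1502
R0 > 1, so the population is growing.

growing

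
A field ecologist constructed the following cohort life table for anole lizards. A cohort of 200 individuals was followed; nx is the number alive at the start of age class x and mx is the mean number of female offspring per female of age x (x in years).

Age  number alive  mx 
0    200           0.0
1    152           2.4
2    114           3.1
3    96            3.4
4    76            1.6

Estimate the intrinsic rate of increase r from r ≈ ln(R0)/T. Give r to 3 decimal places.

0.810

lx = nx/n0 = nx/200: 1, 0.76, 0.57, 0.48, 0.38
R0 = Σ lx·mx = 0 + 1.824 + 1.767 + 1.632 + 0.608 = 5.831
Σ x·lx·mx = 12.686; T = 12.686/5.831 = 2.17561…
r ≈ ln(R0)/T = ln(5.831)/2.17561… = 0.81043… → 0.810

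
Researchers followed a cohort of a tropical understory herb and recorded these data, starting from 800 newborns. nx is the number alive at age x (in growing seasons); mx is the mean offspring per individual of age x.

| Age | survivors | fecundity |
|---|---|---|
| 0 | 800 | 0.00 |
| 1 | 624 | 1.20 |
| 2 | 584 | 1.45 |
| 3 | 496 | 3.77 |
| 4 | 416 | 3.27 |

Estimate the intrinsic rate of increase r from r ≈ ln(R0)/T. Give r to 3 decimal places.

0.643

lx = nx/n0 = nx/800: 1, 0.78, 0.73, 0.62, 0.52
R0 = Σ lx·mx = 0 + 0.936 + 1.0585 + 2.3374 + 1.7004 = 6.0323
Σ x·lx·mx = 16.8668; T = 16.8668/6.0323 = 2.79608…
r ≈ ln(R0)/T = ln(6.0323)/2.79608… = 0.64273… → 0.643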